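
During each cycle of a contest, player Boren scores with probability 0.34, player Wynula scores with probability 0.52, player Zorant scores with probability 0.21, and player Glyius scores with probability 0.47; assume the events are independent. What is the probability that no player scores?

P(none) = (1 − 0.34) × (1 − 0.52) × (1 − 0.21) × (1 − 0.47) = 0.66 × 0.48 × 0.79 × 0.53 = 0.13264416

0.13264416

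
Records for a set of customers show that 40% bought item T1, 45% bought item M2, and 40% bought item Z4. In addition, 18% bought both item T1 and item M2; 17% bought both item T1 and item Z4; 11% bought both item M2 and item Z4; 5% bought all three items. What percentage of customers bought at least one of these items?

84%

P(≥1) = 40 + 45 + 40 − 18 − 17 − 11 + 5 = 84%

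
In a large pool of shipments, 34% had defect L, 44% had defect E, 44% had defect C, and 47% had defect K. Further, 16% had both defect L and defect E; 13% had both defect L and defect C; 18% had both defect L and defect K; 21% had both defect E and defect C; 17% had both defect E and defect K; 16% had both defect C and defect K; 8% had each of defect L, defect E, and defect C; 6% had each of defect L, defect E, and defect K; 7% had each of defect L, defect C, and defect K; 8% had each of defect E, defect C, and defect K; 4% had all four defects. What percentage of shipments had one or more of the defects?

Inclusion–exclusion gives
P(at least one) = 34 + 44 + 44 + 47 − 16 − 13 − 18 − 21 − 17 − 16 + 8 + 6 + 7 + 8 − 4 = 93%

93%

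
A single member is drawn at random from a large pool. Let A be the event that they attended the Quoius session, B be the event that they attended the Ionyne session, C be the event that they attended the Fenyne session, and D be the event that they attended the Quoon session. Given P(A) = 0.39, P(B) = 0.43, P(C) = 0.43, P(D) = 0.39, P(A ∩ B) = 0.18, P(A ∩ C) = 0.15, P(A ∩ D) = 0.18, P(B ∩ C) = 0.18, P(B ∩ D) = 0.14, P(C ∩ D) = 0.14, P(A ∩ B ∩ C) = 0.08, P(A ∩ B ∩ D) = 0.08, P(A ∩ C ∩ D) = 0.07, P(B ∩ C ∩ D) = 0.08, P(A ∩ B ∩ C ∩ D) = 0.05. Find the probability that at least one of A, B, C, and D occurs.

P(A ∪ B ∪ C ∪ D) = 0.39 + 0.43 + 0.43 + 0.39 − 0.18 − 0.15 − 0.18 − 0.18 − 0.14 − 0.14 + 0.08 + 0.08 + 0.07 + 0.08 − 0.05 = 0.93

0.93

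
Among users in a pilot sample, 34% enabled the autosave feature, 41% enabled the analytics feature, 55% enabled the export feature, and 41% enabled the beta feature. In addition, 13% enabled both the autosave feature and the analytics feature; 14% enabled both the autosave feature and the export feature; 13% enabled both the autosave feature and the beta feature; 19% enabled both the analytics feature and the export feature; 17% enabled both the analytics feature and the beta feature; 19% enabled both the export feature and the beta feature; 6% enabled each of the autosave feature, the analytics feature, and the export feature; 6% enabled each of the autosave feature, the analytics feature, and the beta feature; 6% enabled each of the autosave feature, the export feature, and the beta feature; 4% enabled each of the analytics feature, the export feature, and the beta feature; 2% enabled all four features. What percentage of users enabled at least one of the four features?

96%

P(at least one) = 34 + 41 + 55 + 41 − 13 − 14 − 13 − 19 − 17 − 19 + 6 + 6 + 6 + 4 − 2 = 96%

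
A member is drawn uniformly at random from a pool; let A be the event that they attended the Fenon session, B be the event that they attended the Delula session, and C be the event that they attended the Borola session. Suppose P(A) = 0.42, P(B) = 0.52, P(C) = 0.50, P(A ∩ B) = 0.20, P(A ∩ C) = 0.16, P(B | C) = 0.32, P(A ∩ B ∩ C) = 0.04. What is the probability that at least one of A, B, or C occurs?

0.96

P(B ∩ C) = P(C)·P(B|C) = 0.50 × 0.32 = 0.16
P(A ∪ B ∪ C) = 0.42 + 0.52 + 0.50 − 0.20 − 0.16 − 0.16 + 0.04 = 0.96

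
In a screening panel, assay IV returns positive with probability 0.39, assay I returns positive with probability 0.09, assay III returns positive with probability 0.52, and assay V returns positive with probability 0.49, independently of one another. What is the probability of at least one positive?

0.86411152

Independence gives P(none) = ∏(1 − pᵢ).
P(none) = (1 − 0.39) × (1 − 0.09) × (1 − 0.52) × (1 − 0.49) = 0.61 × 0.91 × 0.48 × 0.51 = 0.13588848
P(at least one) = 1 − 0.13588848 = 0.86411152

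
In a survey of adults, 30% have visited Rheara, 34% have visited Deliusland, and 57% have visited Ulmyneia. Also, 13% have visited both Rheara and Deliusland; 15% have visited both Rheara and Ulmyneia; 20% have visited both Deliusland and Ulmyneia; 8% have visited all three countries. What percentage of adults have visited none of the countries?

P(at least one) = 30 + 34 + 57 − 13 − 15 − 20 + 8 = 81%
P(none) = 100% − 81% = 19%

19%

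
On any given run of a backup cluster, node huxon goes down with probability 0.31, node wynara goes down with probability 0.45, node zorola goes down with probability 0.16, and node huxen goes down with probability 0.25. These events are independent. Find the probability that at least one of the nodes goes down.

P(none) = (1 − 0.31) × (1 − 0.45) × (1 − 0.16) × (1 − 0.25) = 0.69 × 0.55 × 0.84 × 0.75 = 0.239085
P(at least one) = 1 − 0.239085 = 0.760915

0.760915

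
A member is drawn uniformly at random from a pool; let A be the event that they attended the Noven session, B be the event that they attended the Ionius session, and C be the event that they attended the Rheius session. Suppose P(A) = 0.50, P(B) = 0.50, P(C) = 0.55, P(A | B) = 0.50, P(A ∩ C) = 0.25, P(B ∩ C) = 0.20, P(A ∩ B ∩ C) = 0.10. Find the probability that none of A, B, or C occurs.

0.05

P(A ∩ B) = P(B)·P(A|B) = 0.50 × 0.50 = 0.25
Using inclusion–exclusion:
P(A ∪ B ∪ C) = 0.50 + 0.50 + 0.55 − 0.25 − 0.25 − 0.20 + 0.10 = 0.95
P(none) = 1 − 0.95 = 0.05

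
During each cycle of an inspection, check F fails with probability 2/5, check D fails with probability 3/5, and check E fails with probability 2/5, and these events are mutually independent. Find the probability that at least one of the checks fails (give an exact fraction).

P(none) = (1 − 2/5) × (1 − 3/5) × (1 − 2/5) = 3/5 × 2/5 × 3/5 = 18/125
P(at least one) = 1 − 18/125 = 107/125

107/125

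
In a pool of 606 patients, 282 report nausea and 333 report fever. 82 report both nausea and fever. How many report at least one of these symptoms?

533

|union| = 282 + 333 − 82 = 533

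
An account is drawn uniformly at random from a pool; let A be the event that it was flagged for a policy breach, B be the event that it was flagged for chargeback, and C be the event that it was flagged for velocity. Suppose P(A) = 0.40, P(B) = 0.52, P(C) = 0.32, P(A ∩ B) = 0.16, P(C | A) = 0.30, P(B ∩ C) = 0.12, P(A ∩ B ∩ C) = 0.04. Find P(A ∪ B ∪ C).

P(A ∩ C) = P(A)·P(C|A) = 0.40 × 0.30 = 0.12
P(A ∪ B ∪ C) = 0.40 + 0.52 + 0.32 − 0.16 − 0.12 − 0.12 + 0.04 = 0.88

0.88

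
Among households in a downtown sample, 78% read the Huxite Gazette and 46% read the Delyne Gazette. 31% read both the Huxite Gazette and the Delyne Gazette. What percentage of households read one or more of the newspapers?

93%

Inclusion–exclusion gives
P(union) = 78 + 46 − 31 = 93%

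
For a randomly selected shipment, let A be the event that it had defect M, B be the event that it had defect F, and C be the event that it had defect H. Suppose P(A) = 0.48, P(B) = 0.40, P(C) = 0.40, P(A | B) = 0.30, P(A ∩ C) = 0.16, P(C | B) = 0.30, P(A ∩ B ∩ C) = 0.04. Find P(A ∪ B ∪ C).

P(A ∩ B) = P(B)·P(A|B) = 0.40 × 0.30 = 0.12
P(B ∩ C) = P(B)·P(C|B) = 0.40 × 0.30 = 0.12
Using inclusion–exclusion:
P(A ∪ B ∪ C) = 0.48 + 0.40 + 0.40 − 0.12 − 0.16 − 0.12 + 0.04 = 0.92

0.92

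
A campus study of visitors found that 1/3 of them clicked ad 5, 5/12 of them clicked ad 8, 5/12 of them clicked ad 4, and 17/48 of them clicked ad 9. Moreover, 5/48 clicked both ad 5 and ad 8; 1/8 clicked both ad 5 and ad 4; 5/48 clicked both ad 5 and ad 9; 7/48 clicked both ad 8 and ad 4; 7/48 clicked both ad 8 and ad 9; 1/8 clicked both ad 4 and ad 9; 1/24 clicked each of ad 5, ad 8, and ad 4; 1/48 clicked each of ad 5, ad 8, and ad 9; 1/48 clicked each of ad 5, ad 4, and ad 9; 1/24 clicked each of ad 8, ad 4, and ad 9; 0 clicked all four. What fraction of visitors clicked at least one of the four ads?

Inclusion–exclusion gives
P(at least one) = 1/3 + 5/12 + 5/12 + 17/48 − 5/48 − 1/8 − 5/48 − 7/48 − 7/48 − 1/8 + 1/24 + 1/48 + 1/48 + 1/24 − 0 = 43/48

43/48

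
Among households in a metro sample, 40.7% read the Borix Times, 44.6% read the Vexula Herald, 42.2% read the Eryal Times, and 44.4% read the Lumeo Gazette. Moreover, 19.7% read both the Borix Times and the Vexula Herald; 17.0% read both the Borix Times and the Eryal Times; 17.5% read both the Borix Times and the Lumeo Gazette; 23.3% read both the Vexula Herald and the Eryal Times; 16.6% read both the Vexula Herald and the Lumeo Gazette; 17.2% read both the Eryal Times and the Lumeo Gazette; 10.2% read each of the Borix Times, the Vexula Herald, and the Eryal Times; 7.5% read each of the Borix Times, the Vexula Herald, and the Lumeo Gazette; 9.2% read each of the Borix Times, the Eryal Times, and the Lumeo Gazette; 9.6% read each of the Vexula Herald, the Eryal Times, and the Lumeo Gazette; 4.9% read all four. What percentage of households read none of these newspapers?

Using inclusion–exclusion:
P(≥1) = 40.7 + 44.6 + 42.2 + 44.4 − 19.7 − 17.0 − 17.5 − 23.3 − 16.6 − 17.2 + 10.2 + 7.5 + 9.2 + 9.6 − 4.9 = 92.2%
P(none) = 100% − 92.2% = 7.8%

7.8%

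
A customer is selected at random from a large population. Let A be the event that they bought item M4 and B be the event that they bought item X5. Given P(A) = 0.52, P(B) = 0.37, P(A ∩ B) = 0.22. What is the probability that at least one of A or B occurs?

P(A ∪ B) = 0.52 + 0.37 − 0.22 = 0.67

0.67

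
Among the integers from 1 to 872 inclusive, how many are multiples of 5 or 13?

floor(872/5) + floor(872/13) − floor(872/65) = 174 + 67 − 13 = 228

228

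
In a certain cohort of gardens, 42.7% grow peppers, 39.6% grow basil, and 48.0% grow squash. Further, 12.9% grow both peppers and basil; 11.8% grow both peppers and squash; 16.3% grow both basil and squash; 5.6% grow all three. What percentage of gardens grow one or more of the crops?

94.9%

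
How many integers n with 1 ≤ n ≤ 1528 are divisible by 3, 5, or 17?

761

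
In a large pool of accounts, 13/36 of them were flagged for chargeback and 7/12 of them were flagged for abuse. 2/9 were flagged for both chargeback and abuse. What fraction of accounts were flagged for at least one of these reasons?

13/18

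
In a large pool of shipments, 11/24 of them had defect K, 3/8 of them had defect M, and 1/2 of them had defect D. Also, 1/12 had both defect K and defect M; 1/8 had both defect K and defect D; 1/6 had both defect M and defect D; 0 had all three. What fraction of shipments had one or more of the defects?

23/24

By inclusion-exclusion,
P(union) = 11/24 + 3/8 + 1/2 − 1/12 − 1/8 − 1/6 + 0 = 23/24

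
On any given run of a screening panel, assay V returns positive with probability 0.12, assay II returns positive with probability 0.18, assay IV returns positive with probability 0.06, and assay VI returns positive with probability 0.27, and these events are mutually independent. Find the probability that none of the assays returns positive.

0.49516192

Independence gives P(none) = ∏(1 − pᵢ).
P(none) = (1 − 0.12) × (1 − 0.18) × (1 − 0.06) × (1 − 0.27) = 0.88 × 0.82 × 0.94 × 0.73 = 0.49516192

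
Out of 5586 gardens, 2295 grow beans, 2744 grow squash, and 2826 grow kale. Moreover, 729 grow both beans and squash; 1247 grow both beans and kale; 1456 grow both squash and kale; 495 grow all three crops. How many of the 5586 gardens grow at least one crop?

4928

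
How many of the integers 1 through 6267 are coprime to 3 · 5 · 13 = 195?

floor(6267/3) + floor(6267/5) + floor(6267/13) − floor(6267/15) − floor(6267/39) − floor(6267/65) + floor(6267/195) = 2089 + 1253 + 482 − 417 − 160 − 96 + 32 = 3183
6267 − 3183 = 3084

3084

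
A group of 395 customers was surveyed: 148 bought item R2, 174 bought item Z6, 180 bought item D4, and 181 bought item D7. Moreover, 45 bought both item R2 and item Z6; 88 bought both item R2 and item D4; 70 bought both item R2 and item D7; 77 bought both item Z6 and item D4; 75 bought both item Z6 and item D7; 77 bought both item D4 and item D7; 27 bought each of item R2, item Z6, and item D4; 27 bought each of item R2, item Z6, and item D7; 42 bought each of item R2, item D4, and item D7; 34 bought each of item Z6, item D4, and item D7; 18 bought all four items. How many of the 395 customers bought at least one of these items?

N(≥1) = 148 + 174 + 180 + 181 − 45 − 88 − 70 − 77 − 75 − 77 + 27 + 27 + 42 + 34 − 18 = 363

363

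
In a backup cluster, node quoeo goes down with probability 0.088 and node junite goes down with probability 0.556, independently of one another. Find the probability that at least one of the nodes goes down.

Since the events are independent, P(none) is the product of the individual non-occurrence probabilities.
P(none) = (1 − 0.088) × (1 − 0.556) = 0.912 × 0.444 = 0.404928
P(at least one) = 1 − 0.404928 = 0.595072

0.595072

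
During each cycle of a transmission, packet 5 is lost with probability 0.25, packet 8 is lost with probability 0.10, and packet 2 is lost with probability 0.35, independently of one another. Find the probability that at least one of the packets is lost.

Independence gives P(none) = ∏(1 − pᵢ).
P(none) = (1 − 0.25) × (1 − 0.10) × (1 − 0.35) = 0.75 × 0.90 × 0.65 = 0.43875
P(at least one) = 1 − 0.43875 = 0.56125

0.56125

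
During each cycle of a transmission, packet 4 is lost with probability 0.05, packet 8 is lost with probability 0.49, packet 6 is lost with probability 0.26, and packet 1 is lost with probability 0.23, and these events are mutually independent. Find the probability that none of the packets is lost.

0.2760681

P(none) = (1 − 0.05) × (1 − 0.49) × (1 − 0.26) × (1 − 0.23) = 0.95 × 0.51 × 0.74 × 0.77 = 0.2760681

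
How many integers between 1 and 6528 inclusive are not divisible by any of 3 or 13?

By inclusion–exclusion:
2176 + 502 − 167 = 2511
6528 − 2511 = 4017

4017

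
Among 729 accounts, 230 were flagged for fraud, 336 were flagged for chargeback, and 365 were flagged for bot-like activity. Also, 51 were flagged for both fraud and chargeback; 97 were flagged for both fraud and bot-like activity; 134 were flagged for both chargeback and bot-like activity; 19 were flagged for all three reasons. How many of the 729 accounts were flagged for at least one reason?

668

|union| = 230 + 336 + 365 − 51 − 97 − 134 + 19 = 668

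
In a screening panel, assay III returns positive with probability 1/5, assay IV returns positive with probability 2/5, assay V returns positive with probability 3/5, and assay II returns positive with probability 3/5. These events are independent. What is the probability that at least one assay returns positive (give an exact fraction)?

P(none) = (1 − 1/5) × (1 − 2/5) × (1 − 3/5) × (1 − 3/5) = 4/5 × 3/5 × 2/5 × 2/5 = 48/625
P(at least one) = 1 − 48/625 = 577/625

577/625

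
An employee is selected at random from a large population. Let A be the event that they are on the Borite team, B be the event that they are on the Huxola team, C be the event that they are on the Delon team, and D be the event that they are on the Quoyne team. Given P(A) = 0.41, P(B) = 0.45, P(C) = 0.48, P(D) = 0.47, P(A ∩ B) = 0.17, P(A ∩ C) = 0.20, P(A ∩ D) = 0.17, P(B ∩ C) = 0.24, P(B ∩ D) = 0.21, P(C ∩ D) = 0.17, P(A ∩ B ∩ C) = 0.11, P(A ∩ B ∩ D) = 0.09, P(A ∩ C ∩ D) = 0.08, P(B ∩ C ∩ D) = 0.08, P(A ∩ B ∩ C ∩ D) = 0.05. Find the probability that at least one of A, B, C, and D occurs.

0.96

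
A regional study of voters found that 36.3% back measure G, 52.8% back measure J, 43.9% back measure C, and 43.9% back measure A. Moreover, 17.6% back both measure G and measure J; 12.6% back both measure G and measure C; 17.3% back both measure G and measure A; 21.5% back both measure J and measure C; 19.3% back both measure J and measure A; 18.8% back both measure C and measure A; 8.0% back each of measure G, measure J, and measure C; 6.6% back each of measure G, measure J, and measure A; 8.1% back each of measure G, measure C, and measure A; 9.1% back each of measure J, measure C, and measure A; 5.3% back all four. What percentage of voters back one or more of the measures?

96.3%

P(≥1) = 36.3 + 52.8 + 43.9 + 43.9 − 17.6 − 12.6 − 17.3 − 21.5 − 19.3 − 18.8 + 8.0 + 6.6 + 8.1 + 9.1 − 5.3 = 96.3%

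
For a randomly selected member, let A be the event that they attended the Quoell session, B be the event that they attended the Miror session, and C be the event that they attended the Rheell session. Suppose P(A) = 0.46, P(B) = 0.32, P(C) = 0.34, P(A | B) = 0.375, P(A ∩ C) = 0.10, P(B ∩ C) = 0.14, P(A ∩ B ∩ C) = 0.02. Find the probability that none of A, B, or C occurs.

P(A ∩ B) = P(B)·P(A|B) = 0.32 × 0.375 = 0.12
P(A ∪ B ∪ C) = 0.46 + 0.32 + 0.34 − 0.12 − 0.10 − 0.14 + 0.02 = 0.78
P(none) = 1 − 0.78 = 0.22

0.22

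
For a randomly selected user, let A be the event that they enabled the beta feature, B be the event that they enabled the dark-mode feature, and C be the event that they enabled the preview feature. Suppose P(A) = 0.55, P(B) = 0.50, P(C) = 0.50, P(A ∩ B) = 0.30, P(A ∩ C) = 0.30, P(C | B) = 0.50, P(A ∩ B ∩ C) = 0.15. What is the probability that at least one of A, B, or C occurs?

P(B ∩ C) = P(B)·P(C|B) = 0.50 × 0.50 = 0.25
Inclusion–exclusion gives
P(A ∪ B ∪ C) = 0.55 + 0.50 + 0.50 − 0.30 − 0.30 − 0.25 + 0.15 = 0.85

0.85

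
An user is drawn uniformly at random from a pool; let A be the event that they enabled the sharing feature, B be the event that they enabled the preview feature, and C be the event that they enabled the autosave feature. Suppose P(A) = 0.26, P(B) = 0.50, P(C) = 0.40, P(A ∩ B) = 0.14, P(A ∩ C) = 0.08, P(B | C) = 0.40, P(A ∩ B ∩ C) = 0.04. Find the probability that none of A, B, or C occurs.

0.18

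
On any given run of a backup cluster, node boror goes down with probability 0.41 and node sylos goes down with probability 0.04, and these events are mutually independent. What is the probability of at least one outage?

0.4336

P(none) = (1 − 0.41) × (1 − 0.04) = 0.59 × 0.96 = 0.5664
P(at least one) = 1 − 0.5664 = 0.4336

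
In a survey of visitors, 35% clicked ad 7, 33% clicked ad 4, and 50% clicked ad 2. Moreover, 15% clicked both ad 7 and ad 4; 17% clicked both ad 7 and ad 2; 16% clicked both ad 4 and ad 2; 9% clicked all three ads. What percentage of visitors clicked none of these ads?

21%

By inclusion-exclusion,
P(at least one) = 35 + 33 + 50 − 15 − 17 − 16 + 9 = 79%
P(none) = 100% − 79% = 21%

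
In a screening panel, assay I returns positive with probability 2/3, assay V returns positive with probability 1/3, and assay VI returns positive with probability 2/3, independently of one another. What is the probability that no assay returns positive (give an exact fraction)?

P(none) = (1 − 2/3) × (1 − 1/3) × (1 − 2/3) = 1/3 × 2/3 × 1/3 = 2/27

2/27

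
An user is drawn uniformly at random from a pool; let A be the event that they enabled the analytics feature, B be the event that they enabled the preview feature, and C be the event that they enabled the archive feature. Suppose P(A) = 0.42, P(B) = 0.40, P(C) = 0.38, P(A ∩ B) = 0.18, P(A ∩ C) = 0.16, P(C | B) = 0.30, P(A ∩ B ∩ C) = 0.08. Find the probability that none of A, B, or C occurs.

0.18

P(B ∩ C) = P(B)·P(C|B) = 0.40 × 0.30 = 0.12
Using inclusion–exclusion:
P(A ∪ B ∪ C) = 0.42 + 0.40 + 0.38 − 0.18 − 0.16 − 0.12 + 0.08 = 0.82
P(none) = 1 − 0.82 = 0.18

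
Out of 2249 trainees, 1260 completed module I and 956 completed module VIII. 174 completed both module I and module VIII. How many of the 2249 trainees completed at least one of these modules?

2042

|union| = 1260 + 956 − 174 = 2042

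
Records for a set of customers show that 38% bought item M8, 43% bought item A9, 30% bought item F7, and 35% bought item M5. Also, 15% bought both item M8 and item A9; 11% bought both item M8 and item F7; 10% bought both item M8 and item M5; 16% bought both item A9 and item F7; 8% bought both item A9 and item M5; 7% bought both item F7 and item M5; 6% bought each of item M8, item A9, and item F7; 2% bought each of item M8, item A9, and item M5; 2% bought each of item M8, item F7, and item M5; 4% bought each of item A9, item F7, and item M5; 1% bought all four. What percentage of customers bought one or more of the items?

P(≥1) = 38 + 43 + 30 + 35 − 15 − 11 − 10 − 16 − 8 − 7 + 6 + 2 + 2 + 4 − 1 = 92%

92%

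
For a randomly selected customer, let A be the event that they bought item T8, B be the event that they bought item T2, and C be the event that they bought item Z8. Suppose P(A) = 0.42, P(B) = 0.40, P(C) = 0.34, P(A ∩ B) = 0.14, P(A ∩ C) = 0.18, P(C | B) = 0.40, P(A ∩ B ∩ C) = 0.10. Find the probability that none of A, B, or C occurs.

P(B ∩ C) = P(B)·P(C|B) = 0.40 × 0.40 = 0.16
Using inclusion–exclusion:
P(A ∪ B ∪ C) = 0.42 + 0.40 + 0.34 − 0.14 − 0.18 − 0.16 + 0.10 = 0.78
P(none) = 1 − 0.78 = 0.22

0.22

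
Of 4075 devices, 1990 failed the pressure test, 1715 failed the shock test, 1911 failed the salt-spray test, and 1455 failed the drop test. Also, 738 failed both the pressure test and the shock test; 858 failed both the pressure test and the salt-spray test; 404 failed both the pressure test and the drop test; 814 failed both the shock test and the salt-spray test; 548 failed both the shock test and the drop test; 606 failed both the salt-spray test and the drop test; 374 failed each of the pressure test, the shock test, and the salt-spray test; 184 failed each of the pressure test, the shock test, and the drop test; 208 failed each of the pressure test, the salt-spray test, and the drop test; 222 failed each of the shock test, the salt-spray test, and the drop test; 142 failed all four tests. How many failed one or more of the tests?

3949

Inclusion–exclusion gives
|at least one| = 1990 + 1715 + 1911 + 1455 − 738 − 858 − 404 − 814 − 548 − 606 + 374 + 184 + 208 + 222 − 142 = 3949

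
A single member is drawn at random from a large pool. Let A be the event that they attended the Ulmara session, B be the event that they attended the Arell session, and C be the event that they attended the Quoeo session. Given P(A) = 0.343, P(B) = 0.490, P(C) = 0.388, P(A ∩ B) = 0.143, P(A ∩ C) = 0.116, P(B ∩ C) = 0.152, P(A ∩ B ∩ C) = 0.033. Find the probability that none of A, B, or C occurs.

0.157

By inclusion-exclusion,
P(A ∪ B ∪ C) = 0.343 + 0.490 + 0.388 − 0.143 − 0.116 − 0.152 + 0.033 = 0.843
P(none) = 1 − 0.843 = 0.157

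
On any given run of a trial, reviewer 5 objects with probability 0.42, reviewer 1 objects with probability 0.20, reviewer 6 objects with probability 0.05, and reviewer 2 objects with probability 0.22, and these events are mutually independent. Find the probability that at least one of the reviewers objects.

0.656176

P(none) = (1 − 0.42) × (1 − 0.20) × (1 − 0.05) × (1 − 0.22) = 0.58 × 0.80 × 0.95 × 0.78 = 0.343824
P(at least one) = 1 − 0.343824 = 0.656176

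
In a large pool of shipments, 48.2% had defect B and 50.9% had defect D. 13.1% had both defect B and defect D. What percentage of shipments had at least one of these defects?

Inclusion–exclusion gives
P(union) = 48.2 + 50.9 − 13.1 = 86.0%

86.0%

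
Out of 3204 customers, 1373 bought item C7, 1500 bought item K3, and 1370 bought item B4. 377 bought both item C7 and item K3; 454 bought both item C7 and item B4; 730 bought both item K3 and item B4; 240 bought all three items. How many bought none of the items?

282

Using inclusion–exclusion:
|union| = 1373 + 1500 + 1370 − 377 − 454 − 730 + 240 = 2922
None: 3204 − 2922 = 282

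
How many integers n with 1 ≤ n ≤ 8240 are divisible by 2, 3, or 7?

5886

Using inclusion–exclusion:
floor(8240/2) + floor(8240/3) + floor(8240/7) − floor(8240/6) − floor(8240/14) − floor(8240/21) + floor(8240/42) = 4120 + 2746 + 1177 − 1373 − 588 − 392 + 196 = 5886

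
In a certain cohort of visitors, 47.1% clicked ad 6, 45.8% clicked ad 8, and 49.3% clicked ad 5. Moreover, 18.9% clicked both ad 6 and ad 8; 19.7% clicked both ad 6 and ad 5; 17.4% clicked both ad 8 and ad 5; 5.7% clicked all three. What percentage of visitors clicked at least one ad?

P(≥1) = 47.1 + 45.8 + 49.3 − 18.9 − 19.7 − 17.4 + 5.7 = 91.9%

91.9%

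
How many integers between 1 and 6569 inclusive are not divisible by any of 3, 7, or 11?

3413

Apply inclusion-exclusion:
2189 + 938 + 597 − 312 − 199 − 85 + 28 = 3156
6569 − 3156 = 3413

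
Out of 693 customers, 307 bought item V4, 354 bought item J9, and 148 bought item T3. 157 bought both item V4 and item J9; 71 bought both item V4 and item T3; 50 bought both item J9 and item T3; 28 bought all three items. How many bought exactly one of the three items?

Using the inclusion–exclusion count for exactly one event:
|exactly one| = 307 + 354 + 148 − 2·157 − 2·71 − 2·50 + 3·28 = 337

337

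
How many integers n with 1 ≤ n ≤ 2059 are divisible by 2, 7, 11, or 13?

By inclusion–exclusion:
1029 + 294 + 187 + 158 − 147 − 93 − 79 − 26 − 22 − 14 + 13 + 11 + 7 + 2 − 1 = 1319

1319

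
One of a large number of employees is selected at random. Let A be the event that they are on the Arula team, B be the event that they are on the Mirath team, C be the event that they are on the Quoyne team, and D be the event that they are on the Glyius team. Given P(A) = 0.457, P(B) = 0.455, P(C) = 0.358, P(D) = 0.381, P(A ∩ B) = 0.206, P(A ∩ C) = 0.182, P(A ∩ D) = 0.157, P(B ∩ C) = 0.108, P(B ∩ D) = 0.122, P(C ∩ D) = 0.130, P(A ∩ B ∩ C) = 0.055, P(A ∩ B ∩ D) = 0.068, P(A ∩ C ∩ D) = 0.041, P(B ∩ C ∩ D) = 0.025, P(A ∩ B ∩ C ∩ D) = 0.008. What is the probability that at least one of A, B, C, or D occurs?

0.927

By inclusion-exclusion,
P(A ∪ B ∪ C ∪ D) = 0.457 + 0.455 + 0.358 + 0.381 − 0.206 − 0.182 − 0.157 − 0.108 − 0.122 − 0.130 + 0.055 + 0.068 + 0.041 + 0.025 − 0.008 = 0.927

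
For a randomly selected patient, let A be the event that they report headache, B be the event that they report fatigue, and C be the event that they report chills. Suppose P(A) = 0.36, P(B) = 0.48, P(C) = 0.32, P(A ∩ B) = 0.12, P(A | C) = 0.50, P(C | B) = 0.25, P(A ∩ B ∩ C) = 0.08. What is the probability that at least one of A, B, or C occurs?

P(A ∩ C) = P(C)·P(A|C) = 0.32 × 0.50 = 0.16
P(B ∩ C) = P(B)·P(C|B) = 0.48 × 0.25 = 0.12
P(A ∪ B ∪ C) = 0.36 + 0.48 + 0.32 − 0.12 − 0.16 − 0.12 + 0.08 = 0.84

0.84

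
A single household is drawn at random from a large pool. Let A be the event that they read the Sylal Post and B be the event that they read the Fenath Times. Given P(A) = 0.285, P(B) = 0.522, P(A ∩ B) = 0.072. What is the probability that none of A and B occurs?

Apply inclusion-exclusion:
P(A ∪ B) = 0.285 + 0.522 − 0.072 = 0.735
P(none) = 1 − 0.735 = 0.265

0.265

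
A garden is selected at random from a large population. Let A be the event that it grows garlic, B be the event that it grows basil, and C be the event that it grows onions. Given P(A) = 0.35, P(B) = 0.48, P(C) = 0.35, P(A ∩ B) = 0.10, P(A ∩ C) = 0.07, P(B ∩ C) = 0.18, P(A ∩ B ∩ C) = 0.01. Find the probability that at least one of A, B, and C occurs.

0.84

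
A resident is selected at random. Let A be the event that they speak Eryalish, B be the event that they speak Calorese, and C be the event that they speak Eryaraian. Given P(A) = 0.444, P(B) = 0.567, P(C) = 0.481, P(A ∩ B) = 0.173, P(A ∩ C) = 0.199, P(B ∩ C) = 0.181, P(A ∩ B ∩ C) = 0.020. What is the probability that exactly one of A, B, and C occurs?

Using the inclusion–exclusion count for exactly one event:
P(exactly one) = 0.444 + 0.567 + 0.481 − 2·0.173 − 2·0.199 − 2·0.181 + 3·0.020 = 0.446

0.446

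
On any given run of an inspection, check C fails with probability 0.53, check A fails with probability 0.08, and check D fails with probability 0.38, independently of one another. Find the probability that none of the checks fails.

P(none) = (1 − 0.53) × (1 − 0.08) × (1 − 0.38) = 0.47 × 0.92 × 0.62 = 0.268088

0.268088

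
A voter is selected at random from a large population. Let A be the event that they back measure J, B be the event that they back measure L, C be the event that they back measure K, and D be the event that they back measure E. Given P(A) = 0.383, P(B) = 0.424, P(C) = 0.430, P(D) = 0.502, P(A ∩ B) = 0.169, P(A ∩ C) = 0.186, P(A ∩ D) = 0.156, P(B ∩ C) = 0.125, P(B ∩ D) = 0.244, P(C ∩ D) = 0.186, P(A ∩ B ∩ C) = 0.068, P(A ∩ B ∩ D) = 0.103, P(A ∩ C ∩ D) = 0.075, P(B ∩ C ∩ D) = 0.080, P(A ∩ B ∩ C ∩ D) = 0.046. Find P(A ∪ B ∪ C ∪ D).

Apply inclusion-exclusion:
P(A ∪ B ∪ C ∪ D) = 0.383 + 0.424 + 0.430 + 0.502 − 0.169 − 0.186 − 0.156 − 0.125 − 0.244 − 0.186 + 0.068 + 0.103 + 0.075 + 0.080 − 0.046 = 0.953

0.953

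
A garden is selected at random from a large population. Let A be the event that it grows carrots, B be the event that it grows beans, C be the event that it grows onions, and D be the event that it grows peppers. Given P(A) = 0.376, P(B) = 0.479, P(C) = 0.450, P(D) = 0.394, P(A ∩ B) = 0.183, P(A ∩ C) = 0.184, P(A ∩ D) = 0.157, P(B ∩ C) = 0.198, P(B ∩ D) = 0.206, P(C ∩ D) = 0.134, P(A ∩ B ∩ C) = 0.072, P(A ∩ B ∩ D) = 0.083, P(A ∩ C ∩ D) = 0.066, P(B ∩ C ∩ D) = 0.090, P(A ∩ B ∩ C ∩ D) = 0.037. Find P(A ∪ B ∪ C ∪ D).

0.911

By inclusion-exclusion,
P(A ∪ B ∪ C ∪ D) = 0.376 + 0.479 + 0.450 + 0.394 − 0.183 − 0.184 − 0.157 − 0.198 − 0.206 − 0.134 + 0.072 + 0.083 + 0.066 + 0.090 − 0.037 = 0.911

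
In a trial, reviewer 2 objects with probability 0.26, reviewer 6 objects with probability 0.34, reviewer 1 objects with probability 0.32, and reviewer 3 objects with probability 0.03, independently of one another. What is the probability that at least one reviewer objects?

P(none) = (1 − 0.26) × (1 − 0.34) × (1 − 0.32) × (1 − 0.03) = 0.74 × 0.66 × 0.68 × 0.97 = 0.32214864
P(at least one) = 1 − 0.32214864 = 0.67785136

0.67785136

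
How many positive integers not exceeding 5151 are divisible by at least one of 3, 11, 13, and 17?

By inclusion-exclusion,
⌊5151/3⌋ + ⌊5151/11⌋ + ⌊5151/13⌋ + ⌊5151/17⌋ − ⌊5151/33⌋ − ⌊5151/39⌋ − ⌊5151/51⌋ − ⌊5151/143⌋ − ⌊5151/187⌋ − ⌊5151/221⌋ + ⌊5151/429⌋ + ⌊5151/561⌋ + ⌊5151/663⌋ + ⌊5151/2431⌋ − ⌊5151/7293⌋ = 1717 + 468 + 396 + 303 − 156 − 132 − 101 − 36 − 27 − 23 + 12 + 9 + 7 + 2 − 0 = 2439

2439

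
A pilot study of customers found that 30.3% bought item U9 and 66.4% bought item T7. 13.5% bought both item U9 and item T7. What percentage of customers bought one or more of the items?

By inclusion–exclusion:
P(union) = 30.3 + 66.4 − 13.5 = 83.2%

83.2%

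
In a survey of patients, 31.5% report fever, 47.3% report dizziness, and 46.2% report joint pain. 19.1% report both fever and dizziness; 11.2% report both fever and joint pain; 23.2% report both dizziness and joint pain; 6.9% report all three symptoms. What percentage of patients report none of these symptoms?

P(union) = 31.5 + 47.3 + 46.2 − 19.1 − 11.2 − 23.2 + 6.9 = 78.4%
P(none) = 100% − 78.4% = 21.6%

21.6%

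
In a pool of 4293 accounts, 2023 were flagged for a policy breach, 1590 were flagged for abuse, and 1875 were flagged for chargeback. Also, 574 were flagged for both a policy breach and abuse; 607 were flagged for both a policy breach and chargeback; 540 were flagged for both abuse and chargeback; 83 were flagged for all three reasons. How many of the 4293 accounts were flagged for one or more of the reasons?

3850

|at least one| = 2023 + 1590 + 1875 − 574 − 607 − 540 + 83 = 3850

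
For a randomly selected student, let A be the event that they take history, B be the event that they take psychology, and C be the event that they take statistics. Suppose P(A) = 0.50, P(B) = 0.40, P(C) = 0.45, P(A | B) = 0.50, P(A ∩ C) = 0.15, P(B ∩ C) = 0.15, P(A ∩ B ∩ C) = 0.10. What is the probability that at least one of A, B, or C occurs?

0.95

P(A ∩ B) = P(B)·P(A|B) = 0.40 × 0.50 = 0.20
P(A ∪ B ∪ C) = 0.50 + 0.40 + 0.45 − 0.20 − 0.15 − 0.15 + 0.10 = 0.95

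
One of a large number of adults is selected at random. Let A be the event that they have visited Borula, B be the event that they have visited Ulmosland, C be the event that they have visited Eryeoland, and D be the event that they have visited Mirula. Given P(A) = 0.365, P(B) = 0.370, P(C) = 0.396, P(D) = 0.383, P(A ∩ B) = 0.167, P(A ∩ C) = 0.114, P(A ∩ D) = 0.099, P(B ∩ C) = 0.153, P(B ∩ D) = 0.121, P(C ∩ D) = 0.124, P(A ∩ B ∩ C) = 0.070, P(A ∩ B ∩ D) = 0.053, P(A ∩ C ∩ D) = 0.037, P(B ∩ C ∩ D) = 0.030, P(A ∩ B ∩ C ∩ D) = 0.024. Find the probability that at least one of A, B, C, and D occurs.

P(A ∪ B ∪ C ∪ D) = 0.365 + 0.370 + 0.396 + 0.383 − 0.167 − 0.114 − 0.099 − 0.153 − 0.121 − 0.124 + 0.070 + 0.053 + 0.037 + 0.030 − 0.024 = 0.902

0.902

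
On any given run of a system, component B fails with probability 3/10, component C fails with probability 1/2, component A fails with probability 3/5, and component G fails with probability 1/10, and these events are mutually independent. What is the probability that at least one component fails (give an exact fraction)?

437/500

P(none) = (1 − 3/10) × (1 − 1/2) × (1 − 3/5) × (1 − 1/10) = 7/10 × 1/2 × 2/5 × 9/10 = 63/500
P(at least one) = 1 − 63/500 = 437/500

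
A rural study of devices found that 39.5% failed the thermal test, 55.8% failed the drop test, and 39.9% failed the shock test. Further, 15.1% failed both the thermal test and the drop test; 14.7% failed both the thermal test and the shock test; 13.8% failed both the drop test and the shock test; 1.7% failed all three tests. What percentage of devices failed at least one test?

93.3%

P(at least one) = 39.5 + 55.8 + 39.9 − 15.1 − 14.7 − 13.8 + 1.7 = 93.3%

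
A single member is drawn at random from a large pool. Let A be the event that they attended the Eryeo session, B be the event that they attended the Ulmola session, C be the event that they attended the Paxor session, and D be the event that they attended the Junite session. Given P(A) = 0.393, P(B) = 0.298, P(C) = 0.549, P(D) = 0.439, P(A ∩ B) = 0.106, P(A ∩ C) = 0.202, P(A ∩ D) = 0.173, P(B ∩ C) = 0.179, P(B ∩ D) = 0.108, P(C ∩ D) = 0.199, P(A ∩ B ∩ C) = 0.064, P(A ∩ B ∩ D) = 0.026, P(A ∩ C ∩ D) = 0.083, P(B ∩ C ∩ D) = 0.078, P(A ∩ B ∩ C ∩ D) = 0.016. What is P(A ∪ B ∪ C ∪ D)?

0.947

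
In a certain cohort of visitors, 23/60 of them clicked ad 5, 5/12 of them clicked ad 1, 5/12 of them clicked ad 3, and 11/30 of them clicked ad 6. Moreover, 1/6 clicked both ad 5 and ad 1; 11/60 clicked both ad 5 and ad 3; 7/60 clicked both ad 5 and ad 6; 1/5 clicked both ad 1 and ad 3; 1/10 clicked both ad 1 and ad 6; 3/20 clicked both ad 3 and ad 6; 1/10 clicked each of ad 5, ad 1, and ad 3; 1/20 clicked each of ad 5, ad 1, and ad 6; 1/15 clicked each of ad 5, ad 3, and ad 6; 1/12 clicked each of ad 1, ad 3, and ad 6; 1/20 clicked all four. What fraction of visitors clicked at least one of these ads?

P(union) = 23/60 + 5/12 + 5/12 + 11/30 − 1/6 − 11/60 − 7/60 − 1/5 − 1/10 − 3/20 + 1/10 + 1/20 + 1/15 + 1/12 − 1/20 = 11/12

11/12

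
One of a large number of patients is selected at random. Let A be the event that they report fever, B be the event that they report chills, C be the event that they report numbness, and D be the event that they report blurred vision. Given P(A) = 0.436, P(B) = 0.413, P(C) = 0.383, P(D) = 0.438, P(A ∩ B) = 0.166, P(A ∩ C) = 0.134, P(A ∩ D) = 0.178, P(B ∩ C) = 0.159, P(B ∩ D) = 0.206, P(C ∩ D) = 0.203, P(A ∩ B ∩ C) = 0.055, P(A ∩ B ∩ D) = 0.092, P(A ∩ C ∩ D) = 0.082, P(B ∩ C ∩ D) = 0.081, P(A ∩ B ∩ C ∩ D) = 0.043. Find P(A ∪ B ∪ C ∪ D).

By inclusion–exclusion:
P(A ∪ B ∪ C ∪ D) = 0.436 + 0.413 + 0.383 + 0.438 − 0.166 − 0.134 − 0.178 − 0.159 − 0.206 − 0.203 + 0.055 + 0.092 + 0.082 + 0.081 − 0.043 = 0.891

0.891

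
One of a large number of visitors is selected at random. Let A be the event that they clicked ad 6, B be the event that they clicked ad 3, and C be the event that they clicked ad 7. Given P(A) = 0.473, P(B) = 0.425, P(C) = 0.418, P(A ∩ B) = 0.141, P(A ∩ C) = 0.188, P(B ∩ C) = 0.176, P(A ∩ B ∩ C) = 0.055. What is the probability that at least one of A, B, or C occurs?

0.866

By inclusion–exclusion:
P(A ∪ B ∪ C) = 0.473 + 0.425 + 0.418 − 0.141 − 0.188 − 0.176 + 0.055 = 0.866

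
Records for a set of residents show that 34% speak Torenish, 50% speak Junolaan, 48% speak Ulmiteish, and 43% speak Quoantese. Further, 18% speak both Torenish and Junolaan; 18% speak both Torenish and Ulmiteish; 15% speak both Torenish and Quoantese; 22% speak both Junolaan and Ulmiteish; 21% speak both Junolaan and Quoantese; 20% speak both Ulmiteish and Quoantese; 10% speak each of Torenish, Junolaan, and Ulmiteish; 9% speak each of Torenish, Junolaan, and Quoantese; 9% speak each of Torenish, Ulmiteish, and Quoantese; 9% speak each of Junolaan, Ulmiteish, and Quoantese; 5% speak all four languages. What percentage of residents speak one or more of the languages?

93%

By inclusion-exclusion,
P(union) = 34 + 50 + 48 + 43 − 18 − 18 − 15 − 22 − 21 − 20 + 10 + 9 + 9 + 9 − 5 = 93%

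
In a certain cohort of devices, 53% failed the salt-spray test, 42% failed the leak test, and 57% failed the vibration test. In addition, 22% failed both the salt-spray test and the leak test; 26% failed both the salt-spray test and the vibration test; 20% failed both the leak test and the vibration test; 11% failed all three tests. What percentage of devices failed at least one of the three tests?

95%

P(≥1) = 53 + 42 + 57 − 22 − 26 − 20 + 11 = 95%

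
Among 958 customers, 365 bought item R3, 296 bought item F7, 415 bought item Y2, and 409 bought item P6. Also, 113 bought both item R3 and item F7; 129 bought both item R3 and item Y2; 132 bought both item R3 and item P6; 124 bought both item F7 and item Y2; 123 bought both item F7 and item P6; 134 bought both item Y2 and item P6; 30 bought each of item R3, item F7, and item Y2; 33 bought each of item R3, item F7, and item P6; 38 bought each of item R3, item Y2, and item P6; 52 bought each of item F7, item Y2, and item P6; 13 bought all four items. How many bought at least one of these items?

870

By inclusion–exclusion:
|union| = 365 + 296 + 415 + 409 − 113 − 129 − 132 − 124 − 123 − 134 + 30 + 33 + 38 + 52 − 13 = 870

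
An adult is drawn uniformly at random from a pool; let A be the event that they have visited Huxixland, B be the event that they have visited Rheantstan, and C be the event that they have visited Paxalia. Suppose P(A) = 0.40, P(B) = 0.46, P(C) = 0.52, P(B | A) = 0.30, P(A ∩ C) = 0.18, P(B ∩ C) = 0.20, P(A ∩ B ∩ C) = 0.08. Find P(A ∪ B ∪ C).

P(A ∩ B) = P(A)·P(B|A) = 0.40 × 0.30 = 0.12
By inclusion–exclusion:
P(A ∪ B ∪ C) = 0.40 + 0.46 + 0.52 − 0.12 − 0.18 − 0.20 + 0.08 = 0.96

0.96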